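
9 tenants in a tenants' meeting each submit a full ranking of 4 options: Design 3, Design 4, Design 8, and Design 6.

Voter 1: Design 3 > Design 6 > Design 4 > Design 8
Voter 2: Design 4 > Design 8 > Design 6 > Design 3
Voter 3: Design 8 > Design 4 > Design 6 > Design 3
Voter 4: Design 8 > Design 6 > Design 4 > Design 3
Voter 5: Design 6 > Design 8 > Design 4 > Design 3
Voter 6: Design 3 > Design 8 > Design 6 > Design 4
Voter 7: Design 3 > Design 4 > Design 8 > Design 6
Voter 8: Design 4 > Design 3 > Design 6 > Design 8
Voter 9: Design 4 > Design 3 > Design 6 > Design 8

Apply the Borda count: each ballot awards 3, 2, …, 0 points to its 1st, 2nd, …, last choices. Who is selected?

Design 4

Borda scores:
  Design 3: 3 + 0 + 0 + 0 + 0 + 3 + 3 + 2 + 2 = 13
  Design 4: 1 + 3 + 2 + 1 + 1 + 0 + 2 + 3 + 3 = 16
  Design 8: 0 + 2 + 3 + 3 + 2 + 2 + 1 + 0 + 0 = 13
  Design 6: 2 + 1 + 1 + 2 + 3 + 1 + 0 + 1 + 1 = 12
Design 4 has the highest total.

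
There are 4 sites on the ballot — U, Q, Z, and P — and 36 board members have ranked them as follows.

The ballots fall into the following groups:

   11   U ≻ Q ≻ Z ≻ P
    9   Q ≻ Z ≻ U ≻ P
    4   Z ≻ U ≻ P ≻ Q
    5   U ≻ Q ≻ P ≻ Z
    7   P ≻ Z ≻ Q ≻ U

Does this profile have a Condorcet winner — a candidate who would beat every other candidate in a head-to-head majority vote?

No

Head-to-head results (36 voters total):
U vs Q: U wins 20–16.
U vs Z: Z wins 20–16.
U vs P: U wins 29–7.
Q vs Z: Q wins 25–11.
Q vs P: Q wins 25–11.
Z vs P: Z wins 24–12.
No candidate beats all others: U beats Q beats Z beats U, a majority cycle.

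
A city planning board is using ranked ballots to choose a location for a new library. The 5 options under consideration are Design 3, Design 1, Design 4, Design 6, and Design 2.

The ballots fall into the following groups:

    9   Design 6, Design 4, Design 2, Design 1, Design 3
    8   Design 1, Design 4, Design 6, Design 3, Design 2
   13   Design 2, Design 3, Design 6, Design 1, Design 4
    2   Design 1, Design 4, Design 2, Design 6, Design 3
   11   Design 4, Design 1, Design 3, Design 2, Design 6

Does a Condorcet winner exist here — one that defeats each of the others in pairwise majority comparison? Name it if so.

Head-to-head results (43 voters total):
Design 3 vs Design 1: Design 1 wins 30–13.
Design 3 vs Design 4: Design 4 wins 30–13.
Design 3 vs Design 6: Design 3 wins 24–19.
Design 3 vs Design 2: Design 2 wins 24–19.
Design 1 vs Design 4: Design 1 wins 23–20.
Design 1 vs Design 6: Design 6 wins 22–21.
Design 1 vs Design 2: Design 2 wins 22–21.
Design 4 vs Design 6: Design 6 wins 22–21.
Design 4 vs Design 2: Design 4 wins 30–13.
Design 6 vs Design 2: Design 2 wins 26–17.
No candidate beats all others: Design 3 beats Design 6 beats Design 1 beats Design 3, a majority cycle.

No Condorcet winner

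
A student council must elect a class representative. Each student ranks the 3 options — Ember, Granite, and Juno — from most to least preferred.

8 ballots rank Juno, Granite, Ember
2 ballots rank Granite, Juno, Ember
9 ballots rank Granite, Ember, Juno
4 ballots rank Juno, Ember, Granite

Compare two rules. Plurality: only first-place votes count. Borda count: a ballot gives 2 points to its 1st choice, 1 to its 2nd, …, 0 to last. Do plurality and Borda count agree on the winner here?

No

Plurality first-place counts: Ember 0, Granite 11, Juno 12 → Juno.
Borda totals: Ember 13, Granite 30, Juno 26 → Granite.
The two rules disagree: plurality picks Juno, Borda picks Granite.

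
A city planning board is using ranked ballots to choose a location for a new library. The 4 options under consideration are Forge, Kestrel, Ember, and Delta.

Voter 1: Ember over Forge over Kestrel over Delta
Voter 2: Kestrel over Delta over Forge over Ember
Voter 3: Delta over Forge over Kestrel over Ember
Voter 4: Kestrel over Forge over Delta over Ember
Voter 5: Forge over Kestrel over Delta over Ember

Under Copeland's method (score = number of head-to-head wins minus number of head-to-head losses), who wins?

Forge

Pairwise results:
  Forge vs Kestrel: Forge wins 3–2.
  Forge vs Ember: Forge wins 4–1.
  Forge vs Delta: Forge wins 3–2.
  Kestrel vs Ember: Kestrel wins 4–1.
  Kestrel vs Delta: Kestrel wins 4–1.
  Ember vs Delta: Delta wins 4–1.
Copeland scores (wins − losses):
  Forge: 3 − 0 = 3
  Kestrel: 2 − 1 = 1
  Ember: 0 − 3 = -3
  Delta: 1 − 2 = -1
Forge has the best Copeland score.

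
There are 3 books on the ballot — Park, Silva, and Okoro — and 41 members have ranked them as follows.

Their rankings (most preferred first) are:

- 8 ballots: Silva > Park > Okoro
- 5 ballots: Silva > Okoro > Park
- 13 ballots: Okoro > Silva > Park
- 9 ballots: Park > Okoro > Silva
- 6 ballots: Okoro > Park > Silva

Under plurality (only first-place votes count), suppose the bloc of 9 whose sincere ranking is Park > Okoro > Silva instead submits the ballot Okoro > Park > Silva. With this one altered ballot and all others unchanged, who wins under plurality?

First-place totals with the altered ballot: Park 0, Silva 13, Okoro 28.
The winner is unchanged: still Okoro.

Okoro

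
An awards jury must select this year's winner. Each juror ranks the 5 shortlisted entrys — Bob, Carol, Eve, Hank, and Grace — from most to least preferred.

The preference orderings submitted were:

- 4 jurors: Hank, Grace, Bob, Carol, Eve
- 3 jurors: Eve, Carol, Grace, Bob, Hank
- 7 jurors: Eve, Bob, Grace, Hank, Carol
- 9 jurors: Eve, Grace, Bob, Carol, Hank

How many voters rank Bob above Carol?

Ballots ranking Bob above Carol: 4+7+9 = 20.
Ballots ranking Carol above Bob: 3.
So 20 of 23 voters prefer Bob to Carol.

20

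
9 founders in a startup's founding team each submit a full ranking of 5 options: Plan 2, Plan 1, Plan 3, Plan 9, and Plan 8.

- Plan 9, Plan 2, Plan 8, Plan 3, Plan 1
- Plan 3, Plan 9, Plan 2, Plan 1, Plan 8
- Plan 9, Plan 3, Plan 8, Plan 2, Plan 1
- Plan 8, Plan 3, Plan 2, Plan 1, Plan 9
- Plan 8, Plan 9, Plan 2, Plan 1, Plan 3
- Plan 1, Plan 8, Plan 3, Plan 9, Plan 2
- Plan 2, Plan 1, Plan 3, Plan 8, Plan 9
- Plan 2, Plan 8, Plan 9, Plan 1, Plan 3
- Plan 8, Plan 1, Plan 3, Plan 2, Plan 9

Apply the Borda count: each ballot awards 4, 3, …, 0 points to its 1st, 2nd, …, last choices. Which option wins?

Borda scores:
  Plan 2: 3 + 2 + 1 + 2 + 2 + 0 + 4 + 4 + 1 = 19
  Plan 1: 0 + 1 + 0 + 1 + 1 + 4 + 3 + 1 + 3 = 14
  Plan 3: 1 + 4 + 3 + 3 + 0 + 2 + 2 + 0 + 2 = 17
  Plan 9: 4 + 3 + 4 + 0 + 3 + 1 + 0 + 2 + 0 = 17
  Plan 8: 2 + 0 + 2 + 4 + 4 + 3 + 1 + 3 + 4 = 23
Plan 8 has the highest total.

Plan 8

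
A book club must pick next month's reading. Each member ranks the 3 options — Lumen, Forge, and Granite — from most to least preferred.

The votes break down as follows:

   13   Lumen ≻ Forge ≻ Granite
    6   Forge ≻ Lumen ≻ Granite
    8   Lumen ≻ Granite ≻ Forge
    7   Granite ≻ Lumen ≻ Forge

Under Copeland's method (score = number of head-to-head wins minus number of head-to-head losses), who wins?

Lumen

Pairwise results:
  Lumen vs Forge: Lumen wins 28–6.
  Lumen vs Granite: Lumen wins 27–7.
  Forge vs Granite: Forge wins 19–15.
Copeland scores (wins − losses):
  Lumen: 2 − 0 = 2
  Forge: 1 − 1 = 0
  Granite: 0 − 2 = -2
Lumen has the best Copeland score.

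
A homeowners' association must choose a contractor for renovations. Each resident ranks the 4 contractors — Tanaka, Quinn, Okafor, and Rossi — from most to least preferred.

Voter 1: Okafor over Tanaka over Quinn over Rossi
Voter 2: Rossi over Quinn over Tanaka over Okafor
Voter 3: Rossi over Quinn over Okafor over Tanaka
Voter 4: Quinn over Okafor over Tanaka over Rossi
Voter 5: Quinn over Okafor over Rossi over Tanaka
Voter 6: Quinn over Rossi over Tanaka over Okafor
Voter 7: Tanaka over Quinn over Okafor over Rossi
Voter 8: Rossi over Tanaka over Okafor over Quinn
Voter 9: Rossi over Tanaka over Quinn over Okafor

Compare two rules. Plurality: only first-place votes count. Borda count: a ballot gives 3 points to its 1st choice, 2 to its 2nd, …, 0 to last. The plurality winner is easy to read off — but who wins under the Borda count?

Quinn

Plurality first-place counts: Tanaka 1, Quinn 3, Okafor 1, Rossi 4 → Rossi.
Borda totals: Tanaka 12, Quinn 17, Okafor 10, Rossi 15 → Quinn.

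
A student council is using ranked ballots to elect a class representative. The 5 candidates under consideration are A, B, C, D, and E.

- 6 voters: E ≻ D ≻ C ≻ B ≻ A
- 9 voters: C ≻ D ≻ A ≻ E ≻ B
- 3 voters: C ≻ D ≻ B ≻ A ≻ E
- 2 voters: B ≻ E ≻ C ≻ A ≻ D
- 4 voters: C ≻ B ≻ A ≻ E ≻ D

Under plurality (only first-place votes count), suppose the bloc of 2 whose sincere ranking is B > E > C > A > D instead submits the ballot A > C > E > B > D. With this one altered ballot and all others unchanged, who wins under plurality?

First-place totals with the altered ballot: A 2, B 0, C 16, D 0, E 6.
The winner is unchanged: still C.

C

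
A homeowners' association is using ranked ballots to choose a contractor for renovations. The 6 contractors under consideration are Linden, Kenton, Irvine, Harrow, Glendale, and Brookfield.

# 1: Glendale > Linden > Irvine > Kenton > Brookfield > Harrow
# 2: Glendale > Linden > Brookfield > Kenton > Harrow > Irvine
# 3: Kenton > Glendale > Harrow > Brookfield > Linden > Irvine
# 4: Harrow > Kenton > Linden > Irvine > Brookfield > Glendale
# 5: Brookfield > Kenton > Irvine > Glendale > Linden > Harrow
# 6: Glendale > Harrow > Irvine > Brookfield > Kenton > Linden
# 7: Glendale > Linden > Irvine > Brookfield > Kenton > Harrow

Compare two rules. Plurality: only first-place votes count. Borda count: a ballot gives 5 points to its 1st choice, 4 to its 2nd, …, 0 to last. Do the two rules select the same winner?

Yes

Plurality first-place counts: Linden 0, Kenton 1, Irvine 0, Harrow 1, Glendale 4, Brookfield 1 → Glendale.
Borda totals: Linden 17, Kenton 19, Irvine 14, Harrow 13, Glendale 26, Brookfield 16 → Glendale.
The two rules agree on Glendale.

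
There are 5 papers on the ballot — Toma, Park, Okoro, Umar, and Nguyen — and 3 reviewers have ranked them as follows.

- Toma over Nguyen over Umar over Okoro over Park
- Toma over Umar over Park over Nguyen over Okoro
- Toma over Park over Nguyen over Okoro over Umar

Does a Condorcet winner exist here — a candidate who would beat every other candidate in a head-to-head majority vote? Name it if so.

Toma

Head-to-head results (3 voters total):
Toma vs Park: Toma wins 3–0.
Toma vs Okoro: Toma wins 3–0.
Toma vs Umar: Toma wins 3–0.
Toma vs Nguyen: Toma wins 3–0.
Park vs Okoro: Park wins 2–1.
Park vs Umar: Umar wins 2–1.
Park vs Nguyen: Park wins 2–1.
Okoro vs Umar: Umar wins 2–1.
Okoro vs Nguyen: Nguyen wins 3–0.
Umar vs Nguyen: Nguyen wins 2–1.
Toma beats each rival — Park (3–0), Okoro (3–0), Umar (3–0), Nguyen (3–0) — so Toma is the Condorcet winner.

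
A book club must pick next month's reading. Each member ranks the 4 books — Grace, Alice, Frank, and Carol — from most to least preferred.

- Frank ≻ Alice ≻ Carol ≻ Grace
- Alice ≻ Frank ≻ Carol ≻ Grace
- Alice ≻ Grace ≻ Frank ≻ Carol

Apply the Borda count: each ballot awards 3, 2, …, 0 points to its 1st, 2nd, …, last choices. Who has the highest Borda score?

Alice

Borda scores:
  Grace: 0 + 0 + 2 = 2
  Alice: 2 + 3 + 3 = 8
  Frank: 3 + 2 + 1 = 6
  Carol: 1 + 1 + 0 = 2
Alice has the highest total.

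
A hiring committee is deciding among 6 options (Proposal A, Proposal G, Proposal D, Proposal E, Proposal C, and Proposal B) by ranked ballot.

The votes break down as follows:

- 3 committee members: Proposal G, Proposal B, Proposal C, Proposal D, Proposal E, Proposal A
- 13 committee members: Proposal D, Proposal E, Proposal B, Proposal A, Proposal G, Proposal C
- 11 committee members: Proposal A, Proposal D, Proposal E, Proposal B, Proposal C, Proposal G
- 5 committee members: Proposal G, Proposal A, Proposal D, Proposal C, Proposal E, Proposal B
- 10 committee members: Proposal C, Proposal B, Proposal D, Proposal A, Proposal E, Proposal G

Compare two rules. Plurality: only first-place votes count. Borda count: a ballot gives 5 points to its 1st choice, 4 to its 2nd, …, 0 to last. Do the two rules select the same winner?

Plurality first-place counts: Proposal A 11, Proposal G 8, Proposal D 13, Proposal E 0, Proposal C 10, Proposal B 0 → Proposal D.
Borda totals: Proposal A 121, Proposal G 53, Proposal D 160, Proposal E 103, Proposal C 80, Proposal B 113 → Proposal D.
The two rules agree on Proposal D.

Yes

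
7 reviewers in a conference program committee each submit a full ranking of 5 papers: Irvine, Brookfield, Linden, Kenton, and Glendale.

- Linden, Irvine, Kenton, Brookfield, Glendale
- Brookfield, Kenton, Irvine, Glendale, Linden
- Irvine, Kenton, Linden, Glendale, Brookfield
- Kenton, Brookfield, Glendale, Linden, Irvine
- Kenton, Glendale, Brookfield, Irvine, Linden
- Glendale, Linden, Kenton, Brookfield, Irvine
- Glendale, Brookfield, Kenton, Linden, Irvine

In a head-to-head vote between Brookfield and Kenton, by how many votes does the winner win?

3

Ballots ranking Brookfield above Kenton: 2.
Ballots ranking Kenton above Brookfield: 5.
Kenton wins 5–2, a margin of 3.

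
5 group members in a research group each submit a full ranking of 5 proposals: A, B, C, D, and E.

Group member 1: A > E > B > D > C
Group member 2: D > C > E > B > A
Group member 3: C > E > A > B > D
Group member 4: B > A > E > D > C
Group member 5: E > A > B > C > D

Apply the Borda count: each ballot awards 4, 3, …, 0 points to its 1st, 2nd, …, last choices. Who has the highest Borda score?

E

Borda scores:
  A: 4 + 0 + 2 + 3 + 3 = 12
  B: 2 + 1 + 1 + 4 + 2 = 10
  C: 0 + 3 + 4 + 0 + 1 = 8
  D: 1 + 4 + 0 + 1 + 0 = 6
  E: 3 + 2 + 3 + 2 + 4 = 14
E has the highest total.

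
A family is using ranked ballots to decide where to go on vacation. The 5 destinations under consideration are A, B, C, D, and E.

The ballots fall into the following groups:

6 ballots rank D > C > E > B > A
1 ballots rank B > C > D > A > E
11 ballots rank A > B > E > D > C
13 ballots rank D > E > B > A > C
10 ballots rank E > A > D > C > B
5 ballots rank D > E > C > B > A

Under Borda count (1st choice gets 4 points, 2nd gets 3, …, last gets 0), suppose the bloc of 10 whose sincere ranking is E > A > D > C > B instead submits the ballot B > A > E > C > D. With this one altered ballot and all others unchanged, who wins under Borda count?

Borda totals with the altered ballot: A 88, B 114, C 41, D 109, E 108.
The switch changes the winner from D to B.

B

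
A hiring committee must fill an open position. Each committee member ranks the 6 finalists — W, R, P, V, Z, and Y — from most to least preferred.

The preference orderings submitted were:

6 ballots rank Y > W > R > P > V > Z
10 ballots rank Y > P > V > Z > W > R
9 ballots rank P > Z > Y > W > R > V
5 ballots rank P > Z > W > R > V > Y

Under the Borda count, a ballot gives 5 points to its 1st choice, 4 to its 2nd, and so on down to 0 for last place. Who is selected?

Borda scores:
  W: 6·4 + 10·1 + 9·2 + 5·3 = 67
  R: 6·3 + 10·0 + 9·1 + 5·2 = 37
  P: 6·2 + 10·4 + 9·5 + 5·5 = 122
  V: 6·1 + 10·3 + 9·0 + 5·1 = 41
  Z: 6·0 + 10·2 + 9·4 + 5·4 = 76
  Y: 6·5 + 10·5 + 9·3 + 5·0 = 107
P has the highest total.

P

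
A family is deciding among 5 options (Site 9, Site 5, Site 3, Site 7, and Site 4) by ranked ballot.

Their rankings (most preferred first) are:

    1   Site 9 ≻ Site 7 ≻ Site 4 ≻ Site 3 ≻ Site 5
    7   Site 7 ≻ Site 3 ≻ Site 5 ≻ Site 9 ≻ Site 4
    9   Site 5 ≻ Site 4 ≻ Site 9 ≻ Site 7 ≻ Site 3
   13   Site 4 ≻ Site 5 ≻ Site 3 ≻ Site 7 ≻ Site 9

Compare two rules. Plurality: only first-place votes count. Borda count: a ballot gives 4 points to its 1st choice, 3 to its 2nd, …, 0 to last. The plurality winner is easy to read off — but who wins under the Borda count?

Plurality first-place counts: Site 9 1, Site 5 9, Site 3 0, Site 7 7, Site 4 13 → Site 4.
Borda totals: Site 9 29, Site 5 89, Site 3 48, Site 7 53, Site 4 81 → Site 5.

Site 5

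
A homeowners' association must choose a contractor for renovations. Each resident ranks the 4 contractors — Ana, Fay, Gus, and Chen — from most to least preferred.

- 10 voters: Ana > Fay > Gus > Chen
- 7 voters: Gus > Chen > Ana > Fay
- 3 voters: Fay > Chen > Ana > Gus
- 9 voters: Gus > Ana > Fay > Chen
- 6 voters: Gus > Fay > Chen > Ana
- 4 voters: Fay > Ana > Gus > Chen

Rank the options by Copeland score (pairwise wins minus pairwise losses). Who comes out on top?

Pairwise results:
  Ana vs Fay: Ana wins 26–13.
  Ana vs Gus: Gus wins 22–17.
  Ana vs Chen: Ana wins 23–16.
  Fay vs Gus: Gus wins 22–17.
  Fay vs Chen: Fay wins 32–7.
  Gus vs Chen: Gus wins 36–3.
Copeland scores (wins − losses):
  Ana: 2 − 1 = 1
  Fay: 1 − 2 = -1
  Gus: 3 − 0 = 3
  Chen: 0 − 3 = -3
Gus has the best Copeland score.

Gus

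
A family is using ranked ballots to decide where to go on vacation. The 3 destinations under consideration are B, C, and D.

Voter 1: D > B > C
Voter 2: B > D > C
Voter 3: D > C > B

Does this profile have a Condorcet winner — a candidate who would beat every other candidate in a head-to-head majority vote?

Head-to-head results (3 voters total):
B vs C: B wins 2–1.
B vs D: D wins 2–1.
C vs D: D wins 3–0.
D beats each rival — B (2–1), C (3–0) — so D is the Condorcet winner.

Yes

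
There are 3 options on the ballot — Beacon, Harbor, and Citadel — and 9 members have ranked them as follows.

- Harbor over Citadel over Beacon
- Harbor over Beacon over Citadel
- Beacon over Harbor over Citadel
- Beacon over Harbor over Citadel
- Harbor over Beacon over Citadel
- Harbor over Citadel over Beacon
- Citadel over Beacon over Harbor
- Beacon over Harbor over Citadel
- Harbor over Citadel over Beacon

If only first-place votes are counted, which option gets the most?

Harbor

First-place vote totals:
  Beacon: 3
  Harbor: 5
  Citadel: 1
Harbor has the most first-place votes.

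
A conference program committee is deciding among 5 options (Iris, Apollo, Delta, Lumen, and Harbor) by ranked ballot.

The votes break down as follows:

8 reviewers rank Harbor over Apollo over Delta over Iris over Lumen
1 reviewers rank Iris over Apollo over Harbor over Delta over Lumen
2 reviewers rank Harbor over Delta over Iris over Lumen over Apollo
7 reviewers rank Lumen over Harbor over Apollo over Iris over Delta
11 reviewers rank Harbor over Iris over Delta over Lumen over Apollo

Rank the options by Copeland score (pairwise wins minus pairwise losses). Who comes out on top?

Harbor

Pairwise results:
  Iris vs Apollo: Apollo wins 15–14.
  Iris vs Delta: Iris wins 19–10.
  Iris vs Lumen: Iris wins 22–7.
  Iris vs Harbor: Harbor wins 28–1.
  Apollo vs Delta: Apollo wins 16–13.
  Apollo vs Lumen: Lumen wins 20–9.
  Apollo vs Harbor: Harbor wins 28–1.
  Delta vs Lumen: Delta wins 22–7.
  Delta vs Harbor: Harbor wins 29–0.
  Lumen vs Harbor: Harbor wins 22–7.
Copeland scores (wins − losses):
  Iris: 2 − 2 = 0
  Apollo: 2 − 2 = 0
  Delta: 1 − 3 = -2
  Lumen: 1 − 3 = -2
  Harbor: 4 − 0 = 4
Harbor has the best Copeland score.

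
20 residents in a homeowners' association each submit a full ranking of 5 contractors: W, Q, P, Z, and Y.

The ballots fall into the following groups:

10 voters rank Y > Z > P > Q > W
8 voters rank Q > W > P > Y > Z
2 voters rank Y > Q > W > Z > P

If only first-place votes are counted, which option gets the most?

Y

First-place vote totals:
  W: 0
  Q: 8
  P: 0
  Z: 0
  Y: 12
Y has the most first-place votes.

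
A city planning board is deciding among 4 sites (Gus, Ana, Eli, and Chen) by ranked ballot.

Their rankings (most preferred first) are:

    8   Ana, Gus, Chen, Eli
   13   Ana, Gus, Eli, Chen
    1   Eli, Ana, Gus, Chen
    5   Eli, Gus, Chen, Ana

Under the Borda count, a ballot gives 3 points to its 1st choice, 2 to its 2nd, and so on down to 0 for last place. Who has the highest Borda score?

Ana

Borda scores:
  Gus: 8·2 + 13·2 + 1 + 5·2 = 53
  Ana: 8·3 + 13·3 + 2 + 5·0 = 65
  Eli: 8·0 + 13·1 + 3 + 5·3 = 31
  Chen: 8·1 + 13·0 + 0 + 5·1 = 13
Ana has the highest total.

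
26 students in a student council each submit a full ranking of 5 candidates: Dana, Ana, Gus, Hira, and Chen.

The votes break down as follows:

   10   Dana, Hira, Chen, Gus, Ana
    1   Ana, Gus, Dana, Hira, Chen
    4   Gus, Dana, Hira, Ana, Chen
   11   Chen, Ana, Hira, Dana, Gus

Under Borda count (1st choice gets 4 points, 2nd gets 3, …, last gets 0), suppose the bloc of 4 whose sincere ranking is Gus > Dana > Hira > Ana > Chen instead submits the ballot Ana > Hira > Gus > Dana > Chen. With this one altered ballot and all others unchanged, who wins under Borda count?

Hira

Borda totals with the altered ballot: Dana 57, Ana 53, Gus 21, Hira 65, Chen 64.
The switch changes the winner from Dana to Hira.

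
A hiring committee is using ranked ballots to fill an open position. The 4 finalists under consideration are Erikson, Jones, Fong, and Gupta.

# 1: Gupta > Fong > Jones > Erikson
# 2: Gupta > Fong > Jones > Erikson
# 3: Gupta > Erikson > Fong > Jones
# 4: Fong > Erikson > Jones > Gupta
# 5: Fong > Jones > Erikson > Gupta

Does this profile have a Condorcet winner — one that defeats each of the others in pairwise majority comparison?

Head-to-head results (5 voters total):
Erikson vs Jones: Jones wins 3–2.
Erikson vs Fong: Fong wins 4–1.
Erikson vs Gupta: Gupta wins 3–2.
Jones vs Fong: Fong wins 5–0.
Jones vs Gupta: Gupta wins 3–2.
Fong vs Gupta: Gupta wins 3–2.
Gupta beats each rival — Erikson (3–2), Jones (3–2), Fong (3–2) — so Gupta is the Condorcet winner.

Yes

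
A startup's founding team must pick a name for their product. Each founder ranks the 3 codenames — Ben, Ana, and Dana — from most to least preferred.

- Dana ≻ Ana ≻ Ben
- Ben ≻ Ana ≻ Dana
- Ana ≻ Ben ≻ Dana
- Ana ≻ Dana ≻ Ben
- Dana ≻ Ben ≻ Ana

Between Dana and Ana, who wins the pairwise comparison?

Ballots ranking Dana above Ana: 2.
Ballots ranking Ana above Dana: 3.
Ana wins the head-to-head, 3–2.

Ana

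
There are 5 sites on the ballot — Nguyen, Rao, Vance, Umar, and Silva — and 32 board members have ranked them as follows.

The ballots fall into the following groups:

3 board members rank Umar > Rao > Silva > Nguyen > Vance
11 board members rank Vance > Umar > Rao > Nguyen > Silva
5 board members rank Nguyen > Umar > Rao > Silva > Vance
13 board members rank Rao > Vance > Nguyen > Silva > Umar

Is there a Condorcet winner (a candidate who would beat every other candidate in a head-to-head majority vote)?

No

Head-to-head results (32 voters total):
Nguyen vs Rao: Rao wins 27–5.
Nguyen vs Vance: Vance wins 24–8.
Nguyen vs Umar: Nguyen wins 18–14.
Nguyen vs Silva: Nguyen wins 29–3.
Rao vs Vance: Rao wins 21–11.
Rao vs Umar: Umar wins 19–13.
Rao vs Silva: Rao wins 32–0.
Vance vs Umar: Vance wins 24–8.
Vance vs Silva: Vance wins 24–8.
Umar vs Silva: Umar wins 19–13.
No candidate beats all others: Nguyen beats Umar beats Rao beats Nguyen, a majority cycle.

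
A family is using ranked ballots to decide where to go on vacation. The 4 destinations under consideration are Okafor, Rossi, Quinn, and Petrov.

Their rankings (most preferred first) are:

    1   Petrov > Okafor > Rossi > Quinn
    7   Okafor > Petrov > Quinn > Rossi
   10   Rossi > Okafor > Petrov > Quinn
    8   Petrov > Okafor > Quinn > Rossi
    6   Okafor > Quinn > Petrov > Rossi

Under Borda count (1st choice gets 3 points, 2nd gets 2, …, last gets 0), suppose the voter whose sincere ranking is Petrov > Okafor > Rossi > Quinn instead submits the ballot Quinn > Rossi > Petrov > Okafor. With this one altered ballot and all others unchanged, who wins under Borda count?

Borda totals with the altered ballot: Okafor 75, Rossi 32, Quinn 30, Petrov 55.
The winner is unchanged: still Okafor.

Okafor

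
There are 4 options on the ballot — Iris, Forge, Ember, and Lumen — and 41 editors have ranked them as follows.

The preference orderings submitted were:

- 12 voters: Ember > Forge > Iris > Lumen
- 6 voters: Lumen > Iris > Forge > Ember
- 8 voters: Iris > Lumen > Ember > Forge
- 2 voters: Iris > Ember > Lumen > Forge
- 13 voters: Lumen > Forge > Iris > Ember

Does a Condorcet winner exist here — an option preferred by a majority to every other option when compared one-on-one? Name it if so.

Head-to-head results (41 voters total):
Iris vs Forge: Forge wins 25–16.
Iris vs Ember: Iris wins 29–12.
Iris vs Lumen: Iris wins 22–19.
Forge vs Ember: Ember wins 22–19.
Forge vs Lumen: Lumen wins 29–12.
Ember vs Lumen: Lumen wins 27–14.
No candidate beats all others: Iris beats Ember beats Forge beats Iris, a majority cycle.

No Condorcet winner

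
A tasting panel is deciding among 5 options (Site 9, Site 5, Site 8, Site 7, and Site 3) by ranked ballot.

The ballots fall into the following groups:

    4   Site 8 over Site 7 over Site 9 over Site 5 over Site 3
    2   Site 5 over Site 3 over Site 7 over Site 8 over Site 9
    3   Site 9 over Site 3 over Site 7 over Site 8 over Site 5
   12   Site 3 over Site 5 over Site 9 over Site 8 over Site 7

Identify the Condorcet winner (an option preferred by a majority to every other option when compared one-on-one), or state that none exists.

Site 3

Head-to-head results (21 voters total):
Site 9 vs Site 5: Site 5 wins 14–7.
Site 9 vs Site 8: Site 9 wins 15–6.
Site 9 vs Site 7: Site 9 wins 15–6.
Site 9 vs Site 3: Site 3 wins 14–7.
Site 5 vs Site 8: Site 5 wins 14–7.
Site 5 vs Site 7: Site 5 wins 14–7.
Site 5 vs Site 3: Site 3 wins 15–6.
Site 8 vs Site 7: Site 8 wins 16–5.
Site 8 vs Site 3: Site 3 wins 17–4.
Site 7 vs Site 3: Site 3 wins 17–4.
Site 3 beats each rival — Site 9 (14–7), Site 5 (15–6), Site 8 (17–4), Site 7 (17–4) — so Site 3 is the Condorcet winner.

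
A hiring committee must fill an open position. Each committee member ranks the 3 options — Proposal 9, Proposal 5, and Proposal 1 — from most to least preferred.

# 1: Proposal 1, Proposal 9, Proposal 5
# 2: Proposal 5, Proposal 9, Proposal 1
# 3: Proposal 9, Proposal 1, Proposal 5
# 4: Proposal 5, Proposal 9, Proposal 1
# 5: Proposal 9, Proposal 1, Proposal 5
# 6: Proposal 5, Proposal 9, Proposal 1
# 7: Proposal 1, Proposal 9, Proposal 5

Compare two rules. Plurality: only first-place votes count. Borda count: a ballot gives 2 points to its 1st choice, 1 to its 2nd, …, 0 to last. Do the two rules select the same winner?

No

Plurality first-place counts: Proposal 9 2, Proposal 5 3, Proposal 1 2 → Proposal 5.
Borda totals: Proposal 9 9, Proposal 5 6, Proposal 1 6 → Proposal 9.
The two rules disagree: plurality picks Proposal 5, Borda picks Proposal 9.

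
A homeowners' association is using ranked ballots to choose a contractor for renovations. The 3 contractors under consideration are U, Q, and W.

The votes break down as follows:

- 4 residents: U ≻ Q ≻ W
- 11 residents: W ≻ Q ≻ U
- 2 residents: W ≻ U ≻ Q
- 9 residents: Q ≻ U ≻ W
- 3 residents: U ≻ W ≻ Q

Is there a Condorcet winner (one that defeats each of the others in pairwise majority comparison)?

No

Head-to-head results (29 voters total):
U vs Q: Q wins 20–9.
U vs W: U wins 16–13.
Q vs W: W wins 16–13.
No candidate beats all others: U beats W beats Q beats U, a majority cycle.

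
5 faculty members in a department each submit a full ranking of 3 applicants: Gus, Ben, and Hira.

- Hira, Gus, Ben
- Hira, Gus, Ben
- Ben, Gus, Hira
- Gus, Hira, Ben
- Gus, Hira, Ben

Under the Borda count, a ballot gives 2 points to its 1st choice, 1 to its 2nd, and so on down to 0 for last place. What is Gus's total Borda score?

Borda scores:
  Gus: 1 + 1 + 1 + 2 + 2 = 7
  Ben: 0 + 0 + 2 + 0 + 0 = 2
  Hira: 2 + 2 + 0 + 1 + 1 = 6

7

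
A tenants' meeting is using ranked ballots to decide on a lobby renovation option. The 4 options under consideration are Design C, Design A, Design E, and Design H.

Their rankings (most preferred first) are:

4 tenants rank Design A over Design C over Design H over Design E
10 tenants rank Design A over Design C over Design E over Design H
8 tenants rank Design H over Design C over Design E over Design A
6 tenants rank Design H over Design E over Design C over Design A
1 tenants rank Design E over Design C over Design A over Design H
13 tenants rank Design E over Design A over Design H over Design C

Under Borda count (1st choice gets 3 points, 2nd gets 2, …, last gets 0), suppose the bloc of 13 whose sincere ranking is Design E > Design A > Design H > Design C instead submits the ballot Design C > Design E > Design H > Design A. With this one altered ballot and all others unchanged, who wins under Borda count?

Design C

Borda totals with the altered ballot: Design C 91, Design A 43, Design E 59, Design H 59.
The switch changes the winner from Design E to Design C.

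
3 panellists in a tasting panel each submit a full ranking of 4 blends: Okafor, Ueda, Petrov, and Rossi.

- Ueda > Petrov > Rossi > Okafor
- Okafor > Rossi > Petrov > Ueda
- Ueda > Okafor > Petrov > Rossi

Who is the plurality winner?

Ueda

First-place vote totals:
  Okafor: 1
  Ueda: 2
  Petrov: 0
  Rossi: 0
Ueda has the most first-place votes.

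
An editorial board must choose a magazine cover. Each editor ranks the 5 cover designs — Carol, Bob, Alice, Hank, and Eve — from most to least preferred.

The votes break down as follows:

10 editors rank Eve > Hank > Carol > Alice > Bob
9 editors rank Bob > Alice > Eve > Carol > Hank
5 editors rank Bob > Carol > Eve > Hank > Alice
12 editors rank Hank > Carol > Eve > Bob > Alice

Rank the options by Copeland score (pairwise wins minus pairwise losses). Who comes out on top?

Eve

Pairwise results:
  Carol vs Bob: Carol wins 22–14.
  Carol vs Alice: Carol wins 27–9.
  Carol vs Hank: Hank wins 22–14.
  Carol vs Eve: Eve wins 19–17.
  Bob vs Alice: Bob wins 26–10.
  Bob vs Hank: Hank wins 22–14.
  Bob vs Eve: Eve wins 22–14.
  Alice vs Hank: Hank wins 27–9.
  Alice vs Eve: Eve wins 27–9.
  Hank vs Eve: Eve wins 24–12.
Copeland scores (wins − losses):
  Carol: 2 − 2 = 0
  Bob: 1 − 3 = -2
  Alice: 0 − 4 = -4
  Hank: 3 − 1 = 2
  Eve: 4 − 0 = 4
Eve has the best Copeland score.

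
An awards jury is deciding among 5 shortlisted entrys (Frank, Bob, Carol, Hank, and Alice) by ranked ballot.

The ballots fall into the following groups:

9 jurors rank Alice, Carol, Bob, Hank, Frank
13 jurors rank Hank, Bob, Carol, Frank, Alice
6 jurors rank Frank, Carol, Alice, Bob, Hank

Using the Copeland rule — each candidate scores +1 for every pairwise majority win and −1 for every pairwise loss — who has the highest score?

Carol

Pairwise results:
  Frank vs Bob: Bob wins 22–6.
  Frank vs Carol: Carol wins 22–6.
  Frank vs Hank: Hank wins 22–6.
  Frank vs Alice: Frank wins 19–9.
  Bob vs Carol: Carol wins 15–13.
  Bob vs Hank: Bob wins 15–13.
  Bob vs Alice: Alice wins 15–13.
  Carol vs Hank: Carol wins 15–13.
  Carol vs Alice: Carol wins 19–9.
  Hank vs Alice: Alice wins 15–13.
Copeland scores (wins − losses):
  Frank: 1 − 3 = -2
  Bob: 2 − 2 = 0
  Carol: 4 − 0 = 4
  Hank: 1 − 3 = -2
  Alice: 2 − 2 = 0
Carol has the best Copeland score.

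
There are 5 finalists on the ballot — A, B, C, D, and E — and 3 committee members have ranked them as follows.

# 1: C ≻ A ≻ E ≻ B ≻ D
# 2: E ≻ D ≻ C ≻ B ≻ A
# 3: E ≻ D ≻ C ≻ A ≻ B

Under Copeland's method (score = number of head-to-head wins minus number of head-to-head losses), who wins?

Pairwise results:
  A vs B: A wins 2–1.
  A vs C: C wins 3–0.
  A vs D: D wins 2–1.
  A vs E: E wins 2–1.
  B vs C: C wins 3–0.
  B vs D: D wins 2–1.
  B vs E: E wins 3–0.
  C vs D: D wins 2–1.
  C vs E: E wins 2–1.
  D vs E: E wins 3–0.
Copeland scores (wins − losses):
  A: 1 − 3 = -2
  B: 0 − 4 = -4
  C: 2 − 2 = 0
  D: 3 − 1 = 2
  E: 4 − 0 = 4
E has the best Copeland score.

E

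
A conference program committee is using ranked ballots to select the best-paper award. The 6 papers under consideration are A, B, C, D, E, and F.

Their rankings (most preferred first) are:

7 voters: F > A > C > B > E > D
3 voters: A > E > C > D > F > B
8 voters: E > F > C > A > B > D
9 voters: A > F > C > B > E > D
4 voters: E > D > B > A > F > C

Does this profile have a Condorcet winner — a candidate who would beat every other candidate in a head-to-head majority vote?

Head-to-head results (31 voters total):
A vs B: A wins 27–4.
A vs C: A wins 23–8.
A vs D: A wins 27–4.
A vs E: A wins 19–12.
A vs F: A wins 16–15.
B vs C: C wins 27–4.
B vs D: B wins 24–7.
B vs E: B wins 16–15.
B vs F: F wins 27–4.
C vs D: C wins 27–4.
C vs E: C wins 16–15.
C vs F: F wins 28–3.
D vs E: E wins 31–0.
D vs F: F wins 24–7.
E vs F: F wins 16–15.
A beats each rival — B (27–4), C (23–8), D (27–4), E (19–12), F (16–15) — so A is the Condorcet winner.

Yes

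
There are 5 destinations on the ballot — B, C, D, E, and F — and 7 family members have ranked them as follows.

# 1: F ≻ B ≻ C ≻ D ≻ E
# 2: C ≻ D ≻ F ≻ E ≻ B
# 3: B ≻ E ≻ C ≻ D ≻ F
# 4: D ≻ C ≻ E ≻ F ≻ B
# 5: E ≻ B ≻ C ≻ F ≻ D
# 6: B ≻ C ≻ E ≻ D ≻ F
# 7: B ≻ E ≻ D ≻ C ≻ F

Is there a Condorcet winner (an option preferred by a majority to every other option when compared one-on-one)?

Yes

Head-to-head results (7 voters total):
B vs C: B wins 5–2.
B vs D: B wins 5–2.
B vs E: B wins 4–3.
B vs F: B wins 4–3.
C vs D: C wins 5–2.
C vs E: C wins 4–3.
C vs F: C wins 6–1.
D vs E: E wins 4–3.
D vs F: D wins 5–2.
E vs F: E wins 5–2.
B beats each rival — C (5–2), D (5–2), E (4–3), F (4–3) — so B is the Condorcet winner.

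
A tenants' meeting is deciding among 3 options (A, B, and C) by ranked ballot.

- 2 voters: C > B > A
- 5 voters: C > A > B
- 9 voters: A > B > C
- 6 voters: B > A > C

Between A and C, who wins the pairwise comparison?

Ballots ranking A above C: 9+6 = 15.
Ballots ranking C above A: 2+5 = 7.
A wins the head-to-head, 15–7.

A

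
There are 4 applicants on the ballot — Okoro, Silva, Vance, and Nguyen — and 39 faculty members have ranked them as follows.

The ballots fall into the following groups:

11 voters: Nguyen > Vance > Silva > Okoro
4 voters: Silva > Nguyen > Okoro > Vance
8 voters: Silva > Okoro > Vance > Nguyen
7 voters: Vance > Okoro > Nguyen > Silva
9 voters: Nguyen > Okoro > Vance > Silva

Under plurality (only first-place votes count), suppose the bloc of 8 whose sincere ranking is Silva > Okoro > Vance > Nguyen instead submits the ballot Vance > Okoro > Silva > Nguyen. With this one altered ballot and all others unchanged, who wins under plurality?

First-place totals with the altered ballot: Okoro 0, Silva 4, Vance 15, Nguyen 20.
The winner is unchanged: still Nguyen.

Nguyen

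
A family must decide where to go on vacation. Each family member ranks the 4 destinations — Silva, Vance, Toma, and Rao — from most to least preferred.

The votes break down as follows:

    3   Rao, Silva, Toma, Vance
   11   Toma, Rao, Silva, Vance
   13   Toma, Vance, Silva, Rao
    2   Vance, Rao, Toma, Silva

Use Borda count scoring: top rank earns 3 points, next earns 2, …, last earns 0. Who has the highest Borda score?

Borda scores:
  Silva: 3·2 + 11·1 + 13·1 + 2·0 = 30
  Vance: 3·0 + 11·0 + 13·2 + 2·3 = 32
  Toma: 3·1 + 11·3 + 13·3 + 2·1 = 77
  Rao: 3·3 + 11·2 + 13·0 + 2·2 = 35
Toma has the highest total.

Toma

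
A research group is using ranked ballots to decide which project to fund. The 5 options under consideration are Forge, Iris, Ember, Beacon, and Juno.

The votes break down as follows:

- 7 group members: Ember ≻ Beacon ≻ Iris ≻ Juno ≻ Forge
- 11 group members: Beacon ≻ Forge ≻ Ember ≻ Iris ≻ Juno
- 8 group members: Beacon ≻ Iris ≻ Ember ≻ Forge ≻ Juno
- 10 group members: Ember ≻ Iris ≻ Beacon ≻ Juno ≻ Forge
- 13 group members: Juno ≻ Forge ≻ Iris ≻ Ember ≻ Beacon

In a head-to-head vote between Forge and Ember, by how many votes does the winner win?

1

Ballots ranking Forge above Ember: 11+13 = 24.
Ballots ranking Ember above Forge: 7+8+10 = 25.
Ember wins 25–24, a margin of 1.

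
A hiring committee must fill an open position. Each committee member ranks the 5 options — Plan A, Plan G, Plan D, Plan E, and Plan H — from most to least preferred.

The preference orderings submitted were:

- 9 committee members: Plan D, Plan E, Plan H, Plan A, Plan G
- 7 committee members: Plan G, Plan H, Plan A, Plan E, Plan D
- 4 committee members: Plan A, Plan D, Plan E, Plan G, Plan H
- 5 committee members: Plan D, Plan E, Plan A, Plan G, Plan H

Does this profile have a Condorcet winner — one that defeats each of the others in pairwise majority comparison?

Yes

Head-to-head results (25 voters total):
Plan A vs Plan G: Plan A wins 18–7.
Plan A vs Plan D: Plan D wins 14–11.
Plan A vs Plan E: Plan E wins 14–11.
Plan A vs Plan H: Plan H wins 16–9.
Plan G vs Plan D: Plan D wins 18–7.
Plan G vs Plan E: Plan E wins 18–7.
Plan G vs Plan H: Plan G wins 16–9.
Plan D vs Plan E: Plan D wins 18–7.
Plan D vs Plan H: Plan D wins 18–7.
Plan E vs Plan H: Plan E wins 18–7.
Plan D beats each rival — Plan A (14–11), Plan G (18–7), Plan E (18–7), Plan H (18–7) — so Plan D is the Condorcet winner.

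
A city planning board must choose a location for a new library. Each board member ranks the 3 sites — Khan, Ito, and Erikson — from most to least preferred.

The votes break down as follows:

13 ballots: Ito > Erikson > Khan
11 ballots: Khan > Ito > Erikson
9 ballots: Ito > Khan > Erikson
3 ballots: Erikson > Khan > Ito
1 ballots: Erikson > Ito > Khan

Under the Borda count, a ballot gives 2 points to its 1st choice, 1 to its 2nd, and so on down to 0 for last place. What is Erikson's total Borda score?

21

Borda scores:
  Khan: 13·0 + 11·2 + 9·1 + 3·1 + 0 = 34
  Ito: 13·2 + 11·1 + 9·2 + 3·0 + 1 = 56
  Erikson: 13·1 + 11·0 + 9·0 + 3·2 + 2 = 21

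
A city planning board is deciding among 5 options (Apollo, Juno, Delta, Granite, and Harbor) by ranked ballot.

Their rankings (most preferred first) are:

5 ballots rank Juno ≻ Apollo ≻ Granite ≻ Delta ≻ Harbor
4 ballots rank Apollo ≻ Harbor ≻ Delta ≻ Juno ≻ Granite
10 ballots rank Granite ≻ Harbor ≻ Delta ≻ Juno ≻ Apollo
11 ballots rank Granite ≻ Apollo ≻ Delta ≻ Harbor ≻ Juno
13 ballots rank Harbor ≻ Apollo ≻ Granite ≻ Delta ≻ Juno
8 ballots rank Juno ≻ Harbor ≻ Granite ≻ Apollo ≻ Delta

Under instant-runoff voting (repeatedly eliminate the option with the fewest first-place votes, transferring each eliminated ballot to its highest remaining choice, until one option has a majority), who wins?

Round 1: Granite 21, Juno 13, Harbor 13, Apollo 4, Delta 0. Delta has the fewest and is eliminated.
Round 2: Granite 21, Juno 13, Harbor 13, Apollo 4. Apollo has the fewest and is eliminated.
Round 3: Granite 21, Harbor 17, Juno 13. Juno has the fewest and is eliminated.
Round 4: Granite 26, Harbor 25. Granite has a majority.

Granite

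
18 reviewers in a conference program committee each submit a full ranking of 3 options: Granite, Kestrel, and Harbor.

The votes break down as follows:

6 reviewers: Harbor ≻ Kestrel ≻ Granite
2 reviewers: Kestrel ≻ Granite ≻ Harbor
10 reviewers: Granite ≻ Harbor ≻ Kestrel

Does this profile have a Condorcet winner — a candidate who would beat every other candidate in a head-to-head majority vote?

Yes

Head-to-head results (18 voters total):
Granite vs Kestrel: Granite wins 10–8.
Granite vs Harbor: Granite wins 12–6.
Kestrel vs Harbor: Harbor wins 16–2.
Granite beats each rival — Kestrel (10–8), Harbor (12–6) — so Granite is the Condorcet winner.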